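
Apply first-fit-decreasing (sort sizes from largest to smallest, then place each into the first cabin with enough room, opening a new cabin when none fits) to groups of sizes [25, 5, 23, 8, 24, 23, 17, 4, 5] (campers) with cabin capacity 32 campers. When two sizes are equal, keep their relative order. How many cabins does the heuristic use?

Sorted descending: 25, 24, 23, 23, 17, 8, 5, 5, 4.
  25 → cabin 1 (new)  [load 25/32]
  24 → cabin 2 (new)  [load 24/32]
  23 → cabin 3 (new)  [load 23/32]
  23 → cabin 4 (new)  [load 23/32]
  17 → cabin 5 (new)  [load 17/32]
  8 → cabin 2  [load 32/32]
  5 → cabin 1  [load 30/32]
  5 → cabin 3  [load 28/32]
  4 → cabin 3  [load 32/32]
5 cabins opened.

5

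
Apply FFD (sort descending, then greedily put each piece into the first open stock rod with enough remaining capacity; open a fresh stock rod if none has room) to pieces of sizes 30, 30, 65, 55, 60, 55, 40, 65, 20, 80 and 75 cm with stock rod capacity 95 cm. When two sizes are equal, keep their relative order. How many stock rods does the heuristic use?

7

Sorted descending: 80, 75, 65, 65, 60, 55, 55, 40, 30, 30, 20.
  80 → stock rod 1 (new)  [load 80/95]
  75 → stock rod 2 (new)  [load 75/95]
  65 → stock rod 3 (new)  [load 65/95]
  65 → stock rod 4 (new)  [load 65/95]
  60 → stock rod 5 (new)  [load 60/95]
  55 → stock rod 6 (new)  [load 55/95]
  55 → stock rod 7 (new)  [load 55/95]
  40 → stock rod 6  [load 95/95]
  30 → stock rod 3  [load 95/95]
  30 → stock rod 4  [load 95/95]
  20 → stock rod 2  [load 95/95]
7 stock rods opened.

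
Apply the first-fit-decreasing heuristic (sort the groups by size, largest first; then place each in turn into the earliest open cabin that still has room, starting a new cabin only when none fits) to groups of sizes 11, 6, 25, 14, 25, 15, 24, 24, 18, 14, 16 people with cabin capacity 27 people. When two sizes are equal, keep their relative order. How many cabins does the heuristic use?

Sorted descending: 25, 25, 24, 24, 18, 16, 15, 14, 14, 11, 6.
  25 → cabin 1 (new)  [load 25/27]
  25 → cabin 2 (new)  [load 25/27]
  24 → cabin 3 (new)  [load 24/27]
  24 → cabin 4 (new)  [load 24/27]
  18 → cabin 5 (new)  [load 18/27]
  16 → cabin 6 (new)  [load 16/27]
  15 → cabin 7 (new)  [load 15/27]
  14 → cabin 8 (new)  [load 14/27]
  14 → cabin 9 (new)  [load 14/27]
  11 → cabin 6  [load 27/27]
  6 → cabin 5  [load 24/27]
9 cabins opened.

9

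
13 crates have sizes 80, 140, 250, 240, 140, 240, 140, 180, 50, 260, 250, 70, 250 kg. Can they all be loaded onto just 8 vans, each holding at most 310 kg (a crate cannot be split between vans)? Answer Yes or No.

Total = 2290 kg; ⌈2290/310⌉ = 8.
The bound of 8 does not rule out 8, but exhaustive search shows no assignment into 8 vans of capacity 310 kg exists — the minimum is 9.

No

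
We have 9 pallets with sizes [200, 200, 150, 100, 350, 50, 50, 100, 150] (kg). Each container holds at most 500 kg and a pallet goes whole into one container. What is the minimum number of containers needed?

Total = 350 + 200 + 200 + 150 + 150 + 100 + 100 + 50 + 50 = 1350 kg.
Lower bound: ⌈1350/500⌉ = 3 containers.
A packing using 3 containers:
  container 1: 350 + 150 = 500
  container 2: 200 + 200 + 100 = 500
  container 3: 150 + 100 + 50 + 50 = 350
This matches the lower bound, so 3 is optimal.

3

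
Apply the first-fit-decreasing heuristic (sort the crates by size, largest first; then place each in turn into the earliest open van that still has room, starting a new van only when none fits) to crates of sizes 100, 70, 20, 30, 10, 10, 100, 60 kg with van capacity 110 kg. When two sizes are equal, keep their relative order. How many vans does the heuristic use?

Sorted descending: 100, 100, 70, 60, 30, 20, 10, 10.
  100 → van 1 (new)  [load 100/110]
  100 → van 2 (new)  [load 100/110]
  70 → van 3 (new)  [load 70/110]
  60 → van 4 (new)  [load 60/110]
  30 → van 3  [load 100/110]
  20 → van 4  [load 80/110]
  10 → van 1  [load 110/110]
  10 → van 2  [load 110/110]
4 vans opened.

4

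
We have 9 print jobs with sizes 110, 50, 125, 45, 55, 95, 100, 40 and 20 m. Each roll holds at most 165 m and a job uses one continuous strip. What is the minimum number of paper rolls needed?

Total = 125 + 110 + 100 + 95 + 55 + 50 + 45 + 40 + 20 = 640 m.
Lower bound: ⌈640/165⌉ = 4 paper rolls.
A packing using 4 paper rolls:
  roll 1: 125 + 40 = 165
  roll 2: 110 + 55 = 165
  roll 3: 100 + 50 = 150
  roll 4: 95 + 45 + 20 = 160
This matches the lower bound, so 4 is optimal.

4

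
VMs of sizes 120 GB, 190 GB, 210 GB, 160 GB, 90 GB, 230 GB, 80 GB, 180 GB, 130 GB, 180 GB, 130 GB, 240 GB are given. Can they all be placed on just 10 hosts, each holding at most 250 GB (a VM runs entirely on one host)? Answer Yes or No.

A valid assignment using 9 hosts:
  host 1: 240 = 240
  host 2: 230 = 230
  host 3: 210 = 210
  host 4: 190 = 190
  host 5: 180 = 180
  host 6: 180 = 180
  host 7: 160 + 90 = 250
  host 8: 130 + 120 = 250
  host 9: 130 + 80 = 210
That uses only 9 ≤ 10, so 10 hosts are enough.

Yes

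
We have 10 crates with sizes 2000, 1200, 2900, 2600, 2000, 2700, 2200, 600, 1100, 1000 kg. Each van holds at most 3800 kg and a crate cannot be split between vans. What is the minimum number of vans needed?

6

Total = 2900 + 2700 + 2600 + 2200 + 2000 + 2000 + 1200 + 1100 + 1000 + 600 = 18300 kg.
Lower bound: ⌈18300/3800⌉ = 5 vans.
Also, 6 crates each exceed 1900 kg, and no two of those can share a van, so at least 6 vans are needed.
A packing using 6 vans:
  van 1: 2900 + 600 = 3500
  van 2: 2700 + 1100 = 3800
  van 3: 2600 + 1200 = 3800
  van 4: 2200 + 1000 = 3200
  van 5: 2000 = 2000
  van 6: 2000 = 2000
This matches the lower bound, so 6 is optimal.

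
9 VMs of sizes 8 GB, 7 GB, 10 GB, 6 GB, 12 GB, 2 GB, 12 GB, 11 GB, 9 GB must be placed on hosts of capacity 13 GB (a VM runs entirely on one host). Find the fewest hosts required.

Total = 12 + 12 + 11 + 10 + 9 + 8 + 7 + 6 + 2 = 77 GB.
Lower bound: ⌈77/13⌉ = 6 hosts.
Also, 7 VMs each exceed 13/2 GB, and no two of those can share a host, so at least 7 hosts are needed.
A packing using 7 hosts:
  host 1: 12 = 12
  host 2: 12 = 12
  host 3: 11 + 2 = 13
  host 4: 10 = 10
  host 5: 9 = 9
  host 6: 8 = 8
  host 7: 7 + 6 = 13
This matches the lower bound, so 7 is optimal.

7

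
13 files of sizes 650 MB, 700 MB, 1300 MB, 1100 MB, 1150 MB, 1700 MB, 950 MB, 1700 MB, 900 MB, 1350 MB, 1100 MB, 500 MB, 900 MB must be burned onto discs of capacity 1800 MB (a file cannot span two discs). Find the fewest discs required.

9

Total = 1700 + 1700 + 1350 + 1300 + 1150 + 1100 + 1100 + 950 + 900 + 900 + 700 + 650 + 500 = 14000 MB.
Lower bound: ⌈14000/1800⌉ = 8 discs.
A packing using 9 discs:
  disc 1: 1700 = 1700
  disc 2: 1700 = 1700
  disc 3: 1350 = 1350
  disc 4: 1300 + 500 = 1800
  disc 5: 1150 + 650 = 1800
  disc 6: 1100 + 700 = 1800
  disc 7: 1100 = 1100
  disc 8: 950 = 950
  disc 9: 900 + 900 = 1800
No arrangement into 8 discs stays within capacity, so 9 is optimal.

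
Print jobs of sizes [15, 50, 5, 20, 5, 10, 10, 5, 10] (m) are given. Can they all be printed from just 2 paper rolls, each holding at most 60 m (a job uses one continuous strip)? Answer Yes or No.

Total = 130 m; ⌈130/60⌉ = 3.
At least 3 paper rolls are required, but only 2 are allowed.

No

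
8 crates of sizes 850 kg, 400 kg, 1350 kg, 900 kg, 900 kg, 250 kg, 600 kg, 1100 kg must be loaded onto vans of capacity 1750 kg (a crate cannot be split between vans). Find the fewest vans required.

Total = 1350 + 1100 + 900 + 900 + 850 + 600 + 400 + 250 = 6350 kg.
Lower bound: ⌈6350/1750⌉ = 4 vans.
A packing using 4 vans:
  van 1: 1350 + 400 = 1750
  van 2: 1100 + 600 = 1700
  van 3: 900 + 850 = 1750
  van 4: 900 + 250 = 1150
This matches the lower bound, so 4 is optimal.

4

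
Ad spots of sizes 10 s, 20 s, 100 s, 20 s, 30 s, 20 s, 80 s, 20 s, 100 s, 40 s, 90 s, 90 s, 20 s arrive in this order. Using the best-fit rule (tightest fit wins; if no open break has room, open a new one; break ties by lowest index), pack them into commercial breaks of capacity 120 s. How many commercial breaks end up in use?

6

  10 → break 1 (new)  [load 10/120]
  20 → break 1  [load 30/120]
  100 → break 2 (new)  [load 100/120]
  20 → break 2  [load 120/120]
  30 → break 1  [load 60/120]
  20 → break 1  [load 80/120]
  80 → break 3 (new)  [load 80/120]
  20 → break 1  [load 100/120]
  100 → break 4 (new)  [load 100/120]
  40 → break 3  [load 120/120]
  90 → break 5 (new)  [load 90/120]
  90 → break 6 (new)  [load 90/120]
  20 → break 1  [load 120/120]
6 commercial breaks opened.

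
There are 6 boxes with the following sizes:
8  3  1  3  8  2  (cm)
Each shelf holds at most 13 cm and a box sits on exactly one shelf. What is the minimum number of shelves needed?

Total = 8 + 8 + 3 + 3 + 2 + 1 = 25 cm.
Lower bound: ⌈25/13⌉ = 2 shelves.
A packing using 2 shelves:
  shelf 1: 8 + 3 + 2 = 13
  shelf 2: 8 + 3 + 1 = 12
This matches the lower bound, so 2 is optimal.

2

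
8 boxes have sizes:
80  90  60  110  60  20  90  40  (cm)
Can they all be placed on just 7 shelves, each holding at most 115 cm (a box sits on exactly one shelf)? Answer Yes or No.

Yes

A valid assignment using 6 shelves:
  shelf 1: 110 = 110
  shelf 2: 90 + 20 = 110
  shelf 3: 90 = 90
  shelf 4: 80 = 80
  shelf 5: 60 + 40 = 100
  shelf 6: 60 = 60
That uses only 6 ≤ 7, so 7 shelves are enough.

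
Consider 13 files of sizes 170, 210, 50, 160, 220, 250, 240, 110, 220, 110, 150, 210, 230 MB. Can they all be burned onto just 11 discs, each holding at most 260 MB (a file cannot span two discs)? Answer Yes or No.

A valid assignment using 11 discs:
  disc 1: 250 = 250
  disc 2: 240 = 240
  disc 3: 230 = 230
  disc 4: 220 = 220
  disc 5: 220 = 220
  disc 6: 210 + 50 = 260
  disc 7: 210 = 210
  disc 8: 170 = 170
  disc 9: 160 = 160
  disc 10: 150 + 110 = 260
  disc 11: 110 = 110
Every load is within 260 MB, so 11 discs suffice.

Yes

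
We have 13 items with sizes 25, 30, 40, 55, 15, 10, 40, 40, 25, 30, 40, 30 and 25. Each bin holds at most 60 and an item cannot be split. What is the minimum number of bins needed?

8

Total = 55 + 40 + 40 + 40 + 40 + 30 + 30 + 30 + 25 + 25 + 25 + 15 + 10 = 405.
Lower bound: ⌈405/60⌉ = 7 bins.
A packing using 8 bins:
  bin 1: 55 = 55
  bin 2: 40 + 15 = 55
  bin 3: 40 + 10 = 50
  bin 4: 40 = 40
  bin 5: 40 = 40
  bin 6: 30 + 30 = 60
  bin 7: 30 + 25 = 55
  bin 8: 25 + 25 = 50
No arrangement into 7 bins stays within capacity, so 8 is optimal.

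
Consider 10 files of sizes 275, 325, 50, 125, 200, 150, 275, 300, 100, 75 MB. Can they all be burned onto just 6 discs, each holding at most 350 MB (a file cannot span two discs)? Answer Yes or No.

Yes

A valid assignment using 6 discs:
  disc 1: 325 = 325
  disc 2: 300 + 50 = 350
  disc 3: 275 + 75 = 350
  disc 4: 275 = 275
  disc 5: 200 + 150 = 350
  disc 6: 125 + 100 = 225
Every load is within 350 MB, so 6 discs suffice.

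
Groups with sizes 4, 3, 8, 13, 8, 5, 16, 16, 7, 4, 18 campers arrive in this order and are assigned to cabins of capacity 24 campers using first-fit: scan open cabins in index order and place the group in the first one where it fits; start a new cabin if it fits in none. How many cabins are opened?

5

  4 → cabin 1 (new)  [load 4/24]
  3 → cabin 1  [load 7/24]
  8 → cabin 1  [load 15/24]
  13 → cabin 2 (new)  [load 13/24]
  8 → cabin 1  [load 23/24]
  5 → cabin 2  [load 18/24]
  16 → cabin 3 (new)  [load 16/24]
  16 → cabin 4 (new)  [load 16/24]
  7 → cabin 3  [load 23/24]
  4 → cabin 2  [load 22/24]
  18 → cabin 5 (new)  [load 18/24]
5 cabins opened.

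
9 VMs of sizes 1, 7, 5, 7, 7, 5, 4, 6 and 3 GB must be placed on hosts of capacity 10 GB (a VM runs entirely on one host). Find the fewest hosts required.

5

Total = 7 + 7 + 7 + 6 + 5 + 5 + 4 + 3 + 1 = 45 GB.
Lower bound: ⌈45/10⌉ = 5 hosts.
A packing using 5 hosts:
  host 1: 7 + 3 = 10
  host 2: 7 + 1 = 8
  host 3: 7 = 7
  host 4: 6 + 4 = 10
  host 5: 5 + 5 = 10
This matches the lower bound, so 5 is optimal.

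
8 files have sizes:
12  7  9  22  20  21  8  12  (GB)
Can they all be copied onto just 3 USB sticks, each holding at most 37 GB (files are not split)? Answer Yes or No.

Total = 111 GB; ⌈111/37⌉ = 3.
The bound of 3 does not rule out 3, but exhaustive search shows no assignment into 3 USB sticks of capacity 37 GB exists — the minimum is 4.

No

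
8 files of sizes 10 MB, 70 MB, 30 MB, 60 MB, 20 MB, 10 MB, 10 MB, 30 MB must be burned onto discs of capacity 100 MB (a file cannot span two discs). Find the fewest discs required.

3

Total = 70 + 60 + 30 + 30 + 20 + 10 + 10 + 10 = 240 MB.
Lower bound: ⌈240/100⌉ = 3 discs.
A packing using 3 discs:
  disc 1: 70 + 30 = 100
  disc 2: 60 + 30 + 10 = 100
  disc 3: 20 + 10 + 10 = 40
This matches the lower bound, so 3 is optimal.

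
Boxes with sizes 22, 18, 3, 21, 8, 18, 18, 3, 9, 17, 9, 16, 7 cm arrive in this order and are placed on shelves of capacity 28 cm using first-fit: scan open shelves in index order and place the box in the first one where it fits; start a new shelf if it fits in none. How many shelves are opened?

7

  22 → shelf 1 (new)  [load 22/28]
  18 → shelf 2 (new)  [load 18/28]
  3 → shelf 1  [load 25/28]
  21 → shelf 3 (new)  [load 21/28]
  8 → shelf 2  [load 26/28]
  18 → shelf 4 (new)  [load 18/28]
  18 → shelf 5 (new)  [load 18/28]
  3 → shelf 1  [load 28/28]
  9 → shelf 4  [load 27/28]
  17 → shelf 6 (new)  [load 17/28]
  9 → shelf 5  [load 27/28]
  16 → shelf 7 (new)  [load 16/28]
  7 → shelf 3  [load 28/28]
7 shelves opened.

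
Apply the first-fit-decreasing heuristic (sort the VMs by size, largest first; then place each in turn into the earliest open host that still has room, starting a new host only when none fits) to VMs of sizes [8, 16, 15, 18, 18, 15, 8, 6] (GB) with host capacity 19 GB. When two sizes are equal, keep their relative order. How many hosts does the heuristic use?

Sorted descending: 18, 18, 16, 15, 15, 8, 8, 6.
  18 → host 1 (new)  [load 18/19]
  18 → host 2 (new)  [load 18/19]
  16 → host 3 (new)  [load 16/19]
  15 → host 4 (new)  [load 15/19]
  15 → host 5 (new)  [load 15/19]
  8 → host 6 (new)  [load 8/19]
  8 → host 6  [load 16/19]
  6 → host 7 (new)  [load 6/19]
7 hosts opened.

7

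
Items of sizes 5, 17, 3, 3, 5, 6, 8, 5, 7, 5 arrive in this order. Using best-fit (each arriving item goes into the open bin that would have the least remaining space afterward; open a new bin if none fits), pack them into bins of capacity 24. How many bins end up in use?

3

  5 → bin 1 (new)  [load 5/24]
  17 → bin 1  [load 22/24]
  3 → bin 2 (new)  [load 3/24]
  3 → bin 2  [load 6/24]
  5 → bin 2  [load 11/24]
  6 → bin 2  [load 17/24]
  8 → bin 3 (new)  [load 8/24]
  5 → bin 2  [load 22/24]
  7 → bin 3  [load 15/24]
  5 → bin 3  [load 20/24]
3 bins opened.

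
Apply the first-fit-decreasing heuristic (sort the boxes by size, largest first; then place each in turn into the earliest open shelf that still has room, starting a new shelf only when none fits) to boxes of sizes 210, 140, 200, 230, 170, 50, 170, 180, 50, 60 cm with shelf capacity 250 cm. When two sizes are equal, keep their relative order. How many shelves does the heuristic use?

Sorted descending: 230, 210, 200, 180, 170, 170, 140, 60, 50, 50.
  230 → shelf 1 (new)  [load 230/250]
  210 → shelf 2 (new)  [load 210/250]
  200 → shelf 3 (new)  [load 200/250]
  180 → shelf 4 (new)  [load 180/250]
  170 → shelf 5 (new)  [load 170/250]
  170 → shelf 6 (new)  [load 170/250]
  140 → shelf 7 (new)  [load 140/250]
  60 → shelf 4  [load 240/250]
  50 → shelf 3  [load 250/250]
  50 → shelf 5  [load 220/250]
7 shelves opened.

7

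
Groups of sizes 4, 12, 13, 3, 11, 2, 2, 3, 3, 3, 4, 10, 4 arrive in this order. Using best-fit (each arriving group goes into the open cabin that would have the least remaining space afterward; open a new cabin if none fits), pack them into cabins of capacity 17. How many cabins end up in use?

5

  4 → cabin 1 (new)  [load 4/17]
  12 → cabin 1  [load 16/17]
  13 → cabin 2 (new)  [load 13/17]
  3 → cabin 2  [load 16/17]
  11 → cabin 3 (new)  [load 11/17]
  2 → cabin 3  [load 13/17]
  2 → cabin 3  [load 15/17]
  3 → cabin 4 (new)  [load 3/17]
  3 → cabin 4  [load 6/17]
  3 → cabin 4  [load 9/17]
  4 → cabin 4  [load 13/17]
  10 → cabin 5 (new)  [load 10/17]
  4 → cabin 4  [load 17/17]
5 cabins opened.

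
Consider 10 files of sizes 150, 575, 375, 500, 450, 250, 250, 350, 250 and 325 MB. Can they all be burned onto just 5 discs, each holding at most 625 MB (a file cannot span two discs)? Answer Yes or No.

Total = 3475 MB; ⌈3475/625⌉ = 6.
At least 6 discs are required, but only 5 are allowed.

No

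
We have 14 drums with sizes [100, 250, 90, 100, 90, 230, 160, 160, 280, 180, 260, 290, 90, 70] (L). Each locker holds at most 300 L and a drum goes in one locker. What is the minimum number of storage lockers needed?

9

Total = 290 + 280 + 260 + 250 + 230 + 180 + 160 + 160 + 100 + 100 + 90 + 90 + 90 + 70 = 2350 L.
Lower bound: ⌈2350/300⌉ = 8 storage lockers.
A packing using 9 storage lockers:
  locker 1: 290 = 290
  locker 2: 280 = 280
  locker 3: 260 = 260
  locker 4: 250 = 250
  locker 5: 230 + 70 = 300
  locker 6: 180 + 100 = 280
  locker 7: 160 + 100 = 260
  locker 8: 160 + 90 = 250
  locker 9: 90 + 90 = 180
No arrangement into 8 storage lockers stays within capacity, so 9 is optimal.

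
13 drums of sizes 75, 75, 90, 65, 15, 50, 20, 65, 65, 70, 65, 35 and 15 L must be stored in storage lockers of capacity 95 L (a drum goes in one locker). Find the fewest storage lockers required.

Total = 90 + 75 + 75 + 70 + 65 + 65 + 65 + 65 + 50 + 35 + 20 + 15 + 15 = 705 L.
Lower bound: ⌈705/95⌉ = 8 storage lockers.
Also, 9 drums each exceed 95/2 L, and no two of those can share a locker, so at least 9 storage lockers are needed.
A packing using 9 storage lockers:
  locker 1: 90 = 90
  locker 2: 75 + 20 = 95
  locker 3: 75 + 15 = 90
  locker 4: 70 + 15 = 85
  locker 5: 65 = 65
  locker 6: 65 = 65
  locker 7: 65 = 65
  locker 8: 65 = 65
  locker 9: 50 + 35 = 85
This matches the lower bound, so 9 is optimal.

9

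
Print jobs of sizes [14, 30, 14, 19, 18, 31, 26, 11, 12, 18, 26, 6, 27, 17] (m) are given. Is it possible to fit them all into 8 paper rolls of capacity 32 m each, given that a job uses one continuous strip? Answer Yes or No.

Total = 269 m; ⌈269/32⌉ = 9.
At least 9 paper rolls are required, but only 8 are allowed.

No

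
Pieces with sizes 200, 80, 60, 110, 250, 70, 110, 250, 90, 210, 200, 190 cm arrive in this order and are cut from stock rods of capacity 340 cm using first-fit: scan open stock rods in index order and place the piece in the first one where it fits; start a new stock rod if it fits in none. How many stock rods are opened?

7

  200 → stock rod 1 (new)  [load 200/340]
  80 → stock rod 1  [load 280/340]
  60 → stock rod 1  [load 340/340]
  110 → stock rod 2 (new)  [load 110/340]
  250 → stock rod 3 (new)  [load 250/340]
  70 → stock rod 2  [load 180/340]
  110 → stock rod 2  [load 290/340]
  250 → stock rod 4 (new)  [load 250/340]
  90 → stock rod 3  [load 340/340]
  210 → stock rod 5 (new)  [load 210/340]
  200 → stock rod 6 (new)  [load 200/340]
  190 → stock rod 7 (new)  [load 190/340]
7 stock rods opened.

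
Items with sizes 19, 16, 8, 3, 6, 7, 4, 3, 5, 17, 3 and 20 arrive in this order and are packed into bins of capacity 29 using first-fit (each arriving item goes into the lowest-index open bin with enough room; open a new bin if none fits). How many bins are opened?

  19 → bin 1 (new)  [load 19/29]
  16 → bin 2 (new)  [load 16/29]
  8 → bin 1  [load 27/29]
  3 → bin 2  [load 19/29]
  6 → bin 2  [load 25/29]
  7 → bin 3 (new)  [load 7/29]
  4 → bin 2  [load 29/29]
  3 → bin 3  [load 10/29]
  5 → bin 3  [load 15/29]
  17 → bin 4 (new)  [load 17/29]
  3 → bin 3  [load 18/29]
  20 → bin 5 (new)  [load 20/29]
5 bins opened.

5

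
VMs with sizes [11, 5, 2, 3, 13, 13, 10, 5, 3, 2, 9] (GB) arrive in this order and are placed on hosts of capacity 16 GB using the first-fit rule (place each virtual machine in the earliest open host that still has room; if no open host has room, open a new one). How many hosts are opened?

  11 → host 1 (new)  [load 11/16]
  5 → host 1  [load 16/16]
  2 → host 2 (new)  [load 2/16]
  3 → host 2  [load 5/16]
  13 → host 3 (new)  [load 13/16]
  13 → host 4 (new)  [load 13/16]
  10 → host 2  [load 15/16]
  5 → host 5 (new)  [load 5/16]
  3 → host 3  [load 16/16]
  2 → host 4  [load 15/16]
  9 → host 5  [load 14/16]
5 hosts opened.

5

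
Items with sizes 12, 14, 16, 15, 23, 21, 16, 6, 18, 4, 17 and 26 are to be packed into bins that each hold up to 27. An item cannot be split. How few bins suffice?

Total = 26 + 23 + 21 + 18 + 17 + 16 + 16 + 15 + 14 + 12 + 6 + 4 = 188.
Lower bound: ⌈188/27⌉ = 7 bins.
Also, 9 items each exceed 27/2, and no two of those can share a bin, so at least 9 bins are needed.
A packing using 9 bins:
  bin 1: 26 = 26
  bin 2: 23 + 4 = 27
  bin 3: 21 + 6 = 27
  bin 4: 18 = 18
  bin 5: 17 = 17
  bin 6: 16 = 16
  bin 7: 16 = 16
  bin 8: 15 + 12 = 27
  bin 9: 14 = 14
This matches the lower bound, so 9 is optimal.

9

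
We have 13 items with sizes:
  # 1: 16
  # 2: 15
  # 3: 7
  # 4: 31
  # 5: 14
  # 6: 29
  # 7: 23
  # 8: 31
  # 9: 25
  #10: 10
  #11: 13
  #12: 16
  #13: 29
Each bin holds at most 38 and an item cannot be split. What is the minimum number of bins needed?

8

Total = 31 + 31 + 29 + 29 + 25 + 23 + 16 + 16 + 15 + 14 + 13 + 10 + 7 = 259.
Lower bound: ⌈259/38⌉ = 7 bins.
A packing using 8 bins:
  bin 1: 31 + 7 = 38
  bin 2: 31 = 31
  bin 3: 29 = 29
  bin 4: 29 = 29
  bin 5: 25 + 13 = 38
  bin 6: 23 + 15 = 38
  bin 7: 16 + 16 = 32
  bin 8: 14 + 10 = 24
No arrangement into 7 bins stays within capacity, so 8 is optimal.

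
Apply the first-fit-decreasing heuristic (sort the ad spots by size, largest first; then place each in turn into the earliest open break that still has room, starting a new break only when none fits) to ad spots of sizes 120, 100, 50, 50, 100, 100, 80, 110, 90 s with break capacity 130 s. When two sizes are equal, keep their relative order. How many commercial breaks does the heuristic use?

Sorted descending: 120, 110, 100, 100, 100, 90, 80, 50, 50.
  120 → break 1 (new)  [load 120/130]
  110 → break 2 (new)  [load 110/130]
  100 → break 3 (new)  [load 100/130]
  100 → break 4 (new)  [load 100/130]
  100 → break 5 (new)  [load 100/130]
  90 → break 6 (new)  [load 90/130]
  80 → break 7 (new)  [load 80/130]
  50 → break 7  [load 130/130]
  50 → break 8 (new)  [load 50/130]
8 commercial breaks opened.

8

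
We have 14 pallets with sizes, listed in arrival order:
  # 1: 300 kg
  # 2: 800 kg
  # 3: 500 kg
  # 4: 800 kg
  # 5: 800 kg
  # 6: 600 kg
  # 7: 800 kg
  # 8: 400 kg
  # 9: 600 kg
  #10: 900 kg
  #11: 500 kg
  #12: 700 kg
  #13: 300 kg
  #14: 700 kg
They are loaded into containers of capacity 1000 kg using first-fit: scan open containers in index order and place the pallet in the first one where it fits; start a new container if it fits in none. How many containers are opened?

11

  300 → container 1 (new)  [load 300/1000]
  800 → container 2 (new)  [load 800/1000]
  500 → container 1  [load 800/1000]
  800 → container 3 (new)  [load 800/1000]
  800 → container 4 (new)  [load 800/1000]
  600 → container 5 (new)  [load 600/1000]
  800 → container 6 (new)  [load 800/1000]
  400 → container 5  [load 1000/1000]
  600 → container 7 (new)  [load 600/1000]
  900 → container 8 (new)  [load 900/1000]
  500 → container 9 (new)  [load 500/1000]
  700 → container 10 (new)  [load 700/1000]
  300 → container 7  [load 900/1000]
  700 → container 11 (new)  [load 700/1000]
11 containers opened.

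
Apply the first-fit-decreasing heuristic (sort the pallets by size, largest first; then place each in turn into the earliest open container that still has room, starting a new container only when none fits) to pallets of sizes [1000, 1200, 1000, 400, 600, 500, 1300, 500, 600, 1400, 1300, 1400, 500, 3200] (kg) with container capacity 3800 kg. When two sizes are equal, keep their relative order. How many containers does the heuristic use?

Sorted descending: 3200, 1400, 1400, 1300, 1300, 1200, 1000, 1000, 600, 600, 500, 500, 500, 400.
  3200 → container 1 (new)  [load 3200/3800]
  1400 → container 2 (new)  [load 1400/3800]
  1400 → container 2  [load 2800/3800]
  1300 → container 3 (new)  [load 1300/3800]
  1300 → container 3  [load 2600/3800]
  1200 → container 3  [load 3800/3800]
  1000 → container 2  [load 3800/3800]
  1000 → container 4 (new)  [load 1000/3800]
  600 → container 1  [load 3800/3800]
  600 → container 4  [load 1600/3800]
  500 → container 4  [load 2100/3800]
  500 → container 4  [load 2600/3800]
  500 → container 4  [load 3100/3800]
  400 → container 4  [load 3500/3800]
4 containers opened.

4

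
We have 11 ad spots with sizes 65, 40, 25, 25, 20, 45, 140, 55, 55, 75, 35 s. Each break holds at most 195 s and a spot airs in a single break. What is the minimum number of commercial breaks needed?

Total = 140 + 75 + 65 + 55 + 55 + 45 + 40 + 35 + 25 + 25 + 20 = 580 s.
Lower bound: ⌈580/195⌉ = 3 commercial breaks.
A packing using 3 commercial breaks:
  break 1: 140 + 55 = 195
  break 2: 75 + 65 + 55 = 195
  break 3: 45 + 40 + 35 + 25 + 25 + 20 = 190
This matches the lower bound, so 3 is optimal.

3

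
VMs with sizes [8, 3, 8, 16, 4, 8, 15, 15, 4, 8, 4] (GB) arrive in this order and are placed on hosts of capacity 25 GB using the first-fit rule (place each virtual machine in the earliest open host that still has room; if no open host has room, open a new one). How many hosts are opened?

  8 → host 1 (new)  [load 8/25]
  3 → host 1  [load 11/25]
  8 → host 1  [load 19/25]
  16 → host 2 (new)  [load 16/25]
  4 → host 1  [load 23/25]
  8 → host 2  [load 24/25]
  15 → host 3 (new)  [load 15/25]
  15 → host 4 (new)  [load 15/25]
  4 → host 3  [load 19/25]
  8 → host 4  [load 23/25]
  4 → host 3  [load 23/25]
4 hosts opened.

4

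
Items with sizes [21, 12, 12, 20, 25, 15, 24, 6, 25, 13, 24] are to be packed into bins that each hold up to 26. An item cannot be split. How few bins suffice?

9

Total = 25 + 25 + 24 + 24 + 21 + 20 + 15 + 13 + 12 + 12 + 6 = 197.
Lower bound: ⌈197/26⌉ = 8 bins.
A packing using 9 bins:
  bin 1: 25 = 25
  bin 2: 25 = 25
  bin 3: 24 = 24
  bin 4: 24 = 24
  bin 5: 21 = 21
  bin 6: 20 + 6 = 26
  bin 7: 15 = 15
  bin 8: 13 + 12 = 25
  bin 9: 12 = 12
No arrangement into 8 bins stays within capacity, so 9 is optimal.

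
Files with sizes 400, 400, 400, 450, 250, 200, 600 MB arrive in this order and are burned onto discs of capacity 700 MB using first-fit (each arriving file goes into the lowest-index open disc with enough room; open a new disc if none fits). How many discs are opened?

5

  400 → disc 1 (new)  [load 400/700]
  400 → disc 2 (new)  [load 400/700]
  400 → disc 3 (new)  [load 400/700]
  450 → disc 4 (new)  [load 450/700]
  250 → disc 1  [load 650/700]
  200 → disc 2  [load 600/700]
  600 → disc 5 (new)  [load 600/700]
5 discs opened.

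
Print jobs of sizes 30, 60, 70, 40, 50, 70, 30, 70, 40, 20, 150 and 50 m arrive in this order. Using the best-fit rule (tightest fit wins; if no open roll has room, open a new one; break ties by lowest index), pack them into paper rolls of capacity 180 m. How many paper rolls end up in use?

  30 → roll 1 (new)  [load 30/180]
  60 → roll 1  [load 90/180]
  70 → roll 1  [load 160/180]
  40 → roll 2 (new)  [load 40/180]
  50 → roll 2  [load 90/180]
  70 → roll 2  [load 160/180]
  30 → roll 3 (new)  [load 30/180]
  70 → roll 3  [load 100/180]
  40 → roll 3  [load 140/180]
  20 → roll 1  [load 180/180]
  150 → roll 4 (new)  [load 150/180]
  50 → roll 5 (new)  [load 50/180]
5 paper rolls opened.

5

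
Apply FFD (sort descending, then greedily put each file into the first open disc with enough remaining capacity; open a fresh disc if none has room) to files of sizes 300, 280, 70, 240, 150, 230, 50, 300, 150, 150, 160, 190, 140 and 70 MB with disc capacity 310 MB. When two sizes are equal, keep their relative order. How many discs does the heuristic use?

9

Sorted descending: 300, 300, 280, 240, 230, 190, 160, 150, 150, 150, 140, 70, 70, 50.
  300 → disc 1 (new)  [load 300/310]
  300 → disc 2 (new)  [load 300/310]
  280 → disc 3 (new)  [load 280/310]
  240 → disc 4 (new)  [load 240/310]
  230 → disc 5 (new)  [load 230/310]
  190 → disc 6 (new)  [load 190/310]
  160 → disc 7 (new)  [load 160/310]
  150 → disc 7  [load 310/310]
  150 → disc 8 (new)  [load 150/310]
  150 → disc 8  [load 300/310]
  140 → disc 9 (new)  [load 140/310]
  70 → disc 4  [load 310/310]
  70 → disc 5  [load 300/310]
  50 → disc 6  [load 240/310]
9 discs opened.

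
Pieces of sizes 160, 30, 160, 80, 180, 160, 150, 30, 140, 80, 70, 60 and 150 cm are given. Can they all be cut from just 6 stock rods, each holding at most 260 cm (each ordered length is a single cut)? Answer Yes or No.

No

Total = 1450 cm; ⌈1450/260⌉ = 6.
7 pieces each exceed half the capacity and cannot share a stock rod, forcing at least 7 stock rods.
At least 7 stock rods are required, but only 6 are allowed.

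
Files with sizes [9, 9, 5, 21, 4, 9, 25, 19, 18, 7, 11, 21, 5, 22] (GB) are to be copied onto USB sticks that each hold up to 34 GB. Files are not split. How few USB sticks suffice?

Total = 25 + 22 + 21 + 21 + 19 + 18 + 11 + 9 + 9 + 9 + 7 + 5 + 5 + 4 = 185 GB.
Lower bound: ⌈185/34⌉ = 6 USB sticks.
A packing using 6 USB sticks:
  USB stick 1: 25 + 9 = 34
  USB stick 2: 22 + 11 = 33
  USB stick 3: 21 + 9 + 4 = 34
  USB stick 4: 21 + 9 = 30
  USB stick 5: 19 + 7 + 5 = 31
  USB stick 6: 18 + 5 = 23
This matches the lower bound, so 6 is optimal.

6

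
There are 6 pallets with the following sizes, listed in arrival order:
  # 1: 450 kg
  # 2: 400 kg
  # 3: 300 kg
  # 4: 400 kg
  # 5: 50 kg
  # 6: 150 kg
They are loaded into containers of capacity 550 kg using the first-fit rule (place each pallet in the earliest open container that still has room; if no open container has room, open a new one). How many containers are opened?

4

  450 → container 1 (new)  [load 450/550]
  400 → container 2 (new)  [load 400/550]
  300 → container 3 (new)  [load 300/550]
  400 → container 4 (new)  [load 400/550]
  50 → container 1  [load 500/550]
  150 → container 2  [load 550/550]
4 containers opened.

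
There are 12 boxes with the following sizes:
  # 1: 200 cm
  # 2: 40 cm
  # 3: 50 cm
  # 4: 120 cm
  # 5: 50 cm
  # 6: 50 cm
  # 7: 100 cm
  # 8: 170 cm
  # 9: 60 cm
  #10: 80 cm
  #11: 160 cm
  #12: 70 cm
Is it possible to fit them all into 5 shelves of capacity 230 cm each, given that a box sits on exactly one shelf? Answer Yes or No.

No

Total = 1150 cm; ⌈1150/230⌉ = 5.
The bound of 5 does not rule out 5, but exhaustive search shows no assignment into 5 shelves of capacity 230 cm exists — the minimum is 6.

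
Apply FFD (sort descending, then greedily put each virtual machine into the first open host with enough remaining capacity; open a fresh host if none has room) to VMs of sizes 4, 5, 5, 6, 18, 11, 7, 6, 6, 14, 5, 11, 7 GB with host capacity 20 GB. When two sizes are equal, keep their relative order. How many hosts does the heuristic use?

6

Sorted descending: 18, 14, 11, 11, 7, 7, 6, 6, 6, 5, 5, 5, 4.
  18 → host 1 (new)  [load 18/20]
  14 → host 2 (new)  [load 14/20]
  11 → host 3 (new)  [load 11/20]
  11 → host 4 (new)  [load 11/20]
  7 → host 3  [load 18/20]
  7 → host 4  [load 18/20]
  6 → host 2  [load 20/20]
  6 → host 5 (new)  [load 6/20]
  6 → host 5  [load 12/20]
  5 → host 5  [load 17/20]
  5 → host 6 (new)  [load 5/20]
  5 → host 6  [load 10/20]
  4 → host 6  [load 14/20]
6 hosts opened.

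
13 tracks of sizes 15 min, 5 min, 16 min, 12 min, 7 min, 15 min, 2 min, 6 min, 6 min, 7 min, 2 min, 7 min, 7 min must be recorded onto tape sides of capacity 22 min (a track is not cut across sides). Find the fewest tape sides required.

5

Total = 16 + 15 + 15 + 12 + 7 + 7 + 7 + 7 + 6 + 6 + 5 + 2 + 2 = 107 min.
Lower bound: ⌈107/22⌉ = 5 tape sides.
A packing using 5 tape sides:
  side 1: 16 + 6 = 22
  side 2: 15 + 7 = 22
  side 3: 15 + 7 = 22
  side 4: 12 + 7 + 2 = 21
  side 5: 7 + 6 + 5 + 2 = 20
This matches the lower bound, so 5 is optimal.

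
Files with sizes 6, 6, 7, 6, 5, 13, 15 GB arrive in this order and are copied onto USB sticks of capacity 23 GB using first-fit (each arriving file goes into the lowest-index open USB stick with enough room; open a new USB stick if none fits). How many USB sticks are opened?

  6 → USB stick 1 (new)  [load 6/23]
  6 → USB stick 1  [load 12/23]
  7 → USB stick 1  [load 19/23]
  6 → USB stick 2 (new)  [load 6/23]
  5 → USB stick 2  [load 11/23]
  13 → USB stick 3 (new)  [load 13/23]
  15 → USB stick 4 (new)  [load 15/23]
4 USB sticks opened.

4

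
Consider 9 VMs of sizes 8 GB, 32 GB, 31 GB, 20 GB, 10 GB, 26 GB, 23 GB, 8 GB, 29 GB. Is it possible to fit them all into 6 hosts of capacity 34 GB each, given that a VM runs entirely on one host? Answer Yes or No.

Yes

A valid assignment using 6 hosts:
  host 1: 32 = 32
  host 2: 31 = 31
  host 3: 29 = 29
  host 4: 26 + 8 = 34
  host 5: 23 + 10 = 33
  host 6: 20 + 8 = 28
Every load is within 34 GB, so 6 hosts suffice.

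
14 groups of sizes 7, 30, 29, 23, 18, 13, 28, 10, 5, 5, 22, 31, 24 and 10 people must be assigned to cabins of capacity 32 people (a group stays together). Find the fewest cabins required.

9

Total = 31 + 30 + 29 + 28 + 24 + 23 + 22 + 18 + 13 + 10 + 10 + 7 + 5 + 5 = 255 people.
Lower bound: ⌈255/32⌉ = 8 cabins.
A packing using 9 cabins:
  cabin 1: 31 = 31
  cabin 2: 30 = 30
  cabin 3: 29 = 29
  cabin 4: 28 = 28
  cabin 5: 24 + 7 = 31
  cabin 6: 23 + 5 = 28
  cabin 7: 22 + 10 = 32
  cabin 8: 18 + 13 = 31
  cabin 9: 10 + 5 = 15
No arrangement into 8 cabins stays within capacity, so 9 is optimal.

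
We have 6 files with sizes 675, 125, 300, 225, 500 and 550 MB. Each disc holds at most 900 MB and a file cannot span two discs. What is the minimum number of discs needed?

Total = 675 + 550 + 500 + 300 + 225 + 125 = 2375 MB.
Lower bound: ⌈2375/900⌉ = 3 discs.
A packing using 3 discs:
  disc 1: 675 + 225 = 900
  disc 2: 550 + 300 = 850
  disc 3: 500 + 125 = 625
This matches the lower bound, so 3 is optimal.

3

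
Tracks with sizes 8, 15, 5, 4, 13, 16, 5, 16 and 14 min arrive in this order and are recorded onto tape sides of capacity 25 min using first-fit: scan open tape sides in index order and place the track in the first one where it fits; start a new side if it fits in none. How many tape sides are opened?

  8 → side 1 (new)  [load 8/25]
  15 → side 1  [load 23/25]
  5 → side 2 (new)  [load 5/25]
  4 → side 2  [load 9/25]
  13 → side 2  [load 22/25]
  16 → side 3 (new)  [load 16/25]
  5 → side 3  [load 21/25]
  16 → side 4 (new)  [load 16/25]
  14 → side 5 (new)  [load 14/25]
5 tape sides opened.

5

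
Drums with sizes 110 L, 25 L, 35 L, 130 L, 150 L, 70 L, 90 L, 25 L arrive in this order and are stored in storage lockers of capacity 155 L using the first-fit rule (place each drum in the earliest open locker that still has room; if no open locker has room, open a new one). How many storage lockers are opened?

5

  110 → locker 1 (new)  [load 110/155]
  25 → locker 1  [load 135/155]
  35 → locker 2 (new)  [load 35/155]
  130 → locker 3 (new)  [load 130/155]
  150 → locker 4 (new)  [load 150/155]
  70 → locker 2  [load 105/155]
  90 → locker 5 (new)  [load 90/155]
  25 → locker 2  [load 130/155]
5 storage lockers opened.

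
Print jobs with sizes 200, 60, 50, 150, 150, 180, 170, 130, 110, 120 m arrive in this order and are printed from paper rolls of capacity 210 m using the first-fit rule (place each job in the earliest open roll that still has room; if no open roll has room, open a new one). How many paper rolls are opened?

  200 → roll 1 (new)  [load 200/210]
  60 → roll 2 (new)  [load 60/210]
  50 → roll 2  [load 110/210]
  150 → roll 3 (new)  [load 150/210]
  150 → roll 4 (new)  [load 150/210]
  180 → roll 5 (new)  [load 180/210]
  170 → roll 6 (new)  [load 170/210]
  130 → roll 7 (new)  [load 130/210]
  110 → roll 8 (new)  [load 110/210]
  120 → roll 9 (new)  [load 120/210]
9 paper rolls opened.

9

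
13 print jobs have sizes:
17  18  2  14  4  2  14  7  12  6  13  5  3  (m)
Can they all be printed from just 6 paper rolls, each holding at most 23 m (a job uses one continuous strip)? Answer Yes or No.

A valid assignment using 6 paper rolls:
  roll 1: 18 + 5 = 23
  roll 2: 17 + 6 = 23
  roll 3: 14 + 7 + 2 = 23
  roll 4: 14 + 4 + 3 + 2 = 23
  roll 5: 13 = 13
  roll 6: 12 = 12
Every load is within 23 m, so 6 paper rolls suffice.

Yes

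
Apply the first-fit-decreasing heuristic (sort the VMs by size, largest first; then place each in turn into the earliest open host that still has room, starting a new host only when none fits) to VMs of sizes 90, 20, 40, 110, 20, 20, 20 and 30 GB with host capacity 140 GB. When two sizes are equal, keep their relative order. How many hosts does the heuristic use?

Sorted descending: 110, 90, 40, 30, 20, 20, 20, 20.
  110 → host 1 (new)  [load 110/140]
  90 → host 2 (new)  [load 90/140]
  40 → host 2  [load 130/140]
  30 → host 1  [load 140/140]
  20 → host 3 (new)  [load 20/140]
  20 → host 3  [load 40/140]
  20 → host 3  [load 60/140]
  20 → host 3  [load 80/140]
3 hosts opened.

3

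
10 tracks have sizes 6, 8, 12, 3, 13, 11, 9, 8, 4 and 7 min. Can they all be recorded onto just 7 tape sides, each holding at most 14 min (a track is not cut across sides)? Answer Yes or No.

Yes

A valid assignment using 7 tape sides:
  side 1: 13 = 13
  side 2: 12 = 12
  side 3: 11 + 3 = 14
  side 4: 9 + 4 = 13
  side 5: 8 + 6 = 14
  side 6: 8 = 8
  side 7: 7 = 7
Every load is within 14 min, so 7 tape sides suffice.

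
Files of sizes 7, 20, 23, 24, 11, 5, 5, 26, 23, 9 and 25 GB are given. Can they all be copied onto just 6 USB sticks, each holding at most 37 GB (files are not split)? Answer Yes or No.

A valid assignment using 6 USB sticks:
  USB stick 1: 26 + 11 = 37
  USB stick 2: 25 + 9 = 34
  USB stick 3: 24 + 7 + 5 = 36
  USB stick 4: 23 + 5 = 28
  USB stick 5: 23 = 23
  USB stick 6: 20 = 20
Every load is within 37 GB, so 6 USB sticks suffice.

Yes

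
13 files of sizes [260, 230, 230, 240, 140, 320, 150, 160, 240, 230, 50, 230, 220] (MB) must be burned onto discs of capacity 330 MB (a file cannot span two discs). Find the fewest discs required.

11

Total = 320 + 260 + 240 + 240 + 230 + 230 + 230 + 230 + 220 + 160 + 150 + 140 + 50 = 2700 MB.
Lower bound: ⌈2700/330⌉ = 9 discs.
A packing using 11 discs:
  disc 1: 320 = 320
  disc 2: 260 + 50 = 310
  disc 3: 240 = 240
  disc 4: 240 = 240
  disc 5: 230 = 230
  disc 6: 230 = 230
  disc 7: 230 = 230
  disc 8: 230 = 230
  disc 9: 220 = 220
  disc 10: 160 + 150 = 310
  disc 11: 140 = 140
No arrangement into 10 discs stays within capacity, so 11 is optimal.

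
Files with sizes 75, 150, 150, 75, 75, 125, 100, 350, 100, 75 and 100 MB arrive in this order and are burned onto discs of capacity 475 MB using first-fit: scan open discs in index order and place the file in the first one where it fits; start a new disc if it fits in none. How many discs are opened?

  75 → disc 1 (new)  [load 75/475]
  150 → disc 1  [load 225/475]
  150 → disc 1  [load 375/475]
  75 → disc 1  [load 450/475]
  75 → disc 2 (new)  [load 75/475]
  125 → disc 2  [load 200/475]
  100 → disc 2  [load 300/475]
  350 → disc 3 (new)  [load 350/475]
  100 → disc 2  [load 400/475]
  75 → disc 2  [load 475/475]
  100 → disc 3  [load 450/475]
3 discs opened.

3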